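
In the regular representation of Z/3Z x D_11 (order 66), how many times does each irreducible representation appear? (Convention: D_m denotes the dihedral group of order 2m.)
Each irreducible V_i of dimension d_i appears with multiplicity d_i, i.e. rho_reg = (direct sum over all irreducibles V_i) d_i V_i. The irreducible dimensions for Z/3Z x D_11 are 1, 1, 1, 1, 1, 1, 2, 2, 2, 2, 2, 2, 2, 2, 2, 2, 2, 2, 2, 2, 2: 6 irreducibles of dimension 1, each with multiplicity 1; 15 irreducibles of dimension 2, each with multiplicity 2. Total dimension 6*1*1 + 15*2*2 = 66 = |G|.

Working: General theorem: in the regular representation of a finite group G, each irreducible appears with multiplicity equal to its dimension. Check: dim(rho_reg) = sum d_i^2 = 1 + 1 + 1 + 1 + 1 + 1 + 4 + 4 + 4 + 4 + 4 + 4 + 4 + 4 + 4 + 4 + 4 + 4 + 4 + 4 + 4 = 66 = |G|.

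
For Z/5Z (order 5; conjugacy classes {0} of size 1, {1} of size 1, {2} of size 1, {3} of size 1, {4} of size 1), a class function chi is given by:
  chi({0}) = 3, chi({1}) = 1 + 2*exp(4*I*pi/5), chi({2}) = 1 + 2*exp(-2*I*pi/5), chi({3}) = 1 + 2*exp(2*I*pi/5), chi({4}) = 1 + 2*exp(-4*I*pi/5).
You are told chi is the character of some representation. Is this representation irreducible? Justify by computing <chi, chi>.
Not irreducible (reducible): <chi, chi> = 5 > 1.

Reasoning: <chi, chi> = (1/|G|) sum_C |C| * |chi(C)|^2 = (1/5)[1*|3|^2 + 1*|1 + 2*exp(4*I*pi/5)|^2 + 1*|1 + 2*exp(-2*I*pi/5)|^2 + 1*|1 + 2*exp(2*I*pi/5)|^2 + 1*|1 + 2*exp(-4*I*pi/5)|^2]
  = (1/5)[(9) + (5 + 2*exp(-4*I*pi/5) + 2*exp(4*I*pi/5)) + (5 + 2*exp(-2*I*pi/5) + 2*exp(2*I*pi/5)) + (5 + 2*exp(-2*I*pi/5) + 2*exp(2*I*pi/5)) + (5 + 2*exp(-4*I*pi/5) + 2*exp(4*I*pi/5))] = 25/5 = 5.
(Exp terms are combined using exp(i*s)*conj(exp(i*t)) = exp(i*(s-t)), and sums of them are collapsed using the identity that for every m > 1 the m distinct m-th roots of unity sum to 0, e.g. 1 + exp(2*I*pi/3) + exp(-2*I*pi/3) = 0.)
A character is irreducible iff <chi, chi> = 1, so this representation is reducible.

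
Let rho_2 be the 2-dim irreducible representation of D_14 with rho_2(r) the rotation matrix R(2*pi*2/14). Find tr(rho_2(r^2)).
chi_{rho_2}(r^2) = 2*cos(2*pi*2*2/14) = -2*cos(3*pi/7)

Details: rho_2(r^2) is rotation by angle 2*pi*2*2/14, whose trace is 2*cos(2*pi*2*2/14) = -2*cos(3*pi/7).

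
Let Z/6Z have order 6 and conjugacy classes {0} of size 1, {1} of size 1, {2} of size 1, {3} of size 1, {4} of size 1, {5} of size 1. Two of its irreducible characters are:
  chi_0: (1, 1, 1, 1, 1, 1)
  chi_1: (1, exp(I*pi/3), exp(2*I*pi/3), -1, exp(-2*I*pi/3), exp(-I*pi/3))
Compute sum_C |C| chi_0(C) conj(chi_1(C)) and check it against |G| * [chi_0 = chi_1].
Sum = 0; so <chi_0, chi_1> = 0 (distinct irreducibles are orthogonal).

Derivation: Compute term by term over conjugacy classes (|C| * chi_0(C) * conj(chi_1(C))):
  1*(1)*conj(1) + 1*(1)*conj(exp(I*pi/3)) + 1*(1)*conj(exp(2*I*pi/3)) + 1*(1)*conj(-1) + 1*(1)*conj(exp(-2*I*pi/3)) + 1*(1)*conj(exp(-I*pi/3))
  = (1) + (exp(-I*pi/3)) + (exp(-2*I*pi/3)) + (-1) + (exp(2*I*pi/3)) + (exp(I*pi/3))
  = 0.
(Exp terms are combined using exp(i*s)*conj(exp(i*t)) = exp(i*(s-t)), and sums of them are collapsed using the identity that for every m > 1 the m distinct m-th roots of unity sum to 0, e.g. 1 + exp(2*I*pi/3) + exp(-2*I*pi/3) = 0.)
Dividing by |G| = 6 gives 0/6 = 0, matching the row-orthogonality relation <chi_0, chi_1> = [chi_0 = chi_1].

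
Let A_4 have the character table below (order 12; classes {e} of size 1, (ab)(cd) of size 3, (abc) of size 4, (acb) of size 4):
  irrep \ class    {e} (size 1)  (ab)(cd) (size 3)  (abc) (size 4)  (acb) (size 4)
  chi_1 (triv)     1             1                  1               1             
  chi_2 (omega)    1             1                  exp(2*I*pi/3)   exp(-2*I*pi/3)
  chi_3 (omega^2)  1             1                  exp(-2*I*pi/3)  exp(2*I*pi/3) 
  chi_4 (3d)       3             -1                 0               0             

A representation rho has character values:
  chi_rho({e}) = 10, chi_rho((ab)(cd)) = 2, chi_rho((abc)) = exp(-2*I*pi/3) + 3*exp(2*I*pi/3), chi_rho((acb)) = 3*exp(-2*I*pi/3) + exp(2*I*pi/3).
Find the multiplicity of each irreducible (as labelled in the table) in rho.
Multiplicities: chi_1: 0, chi_2: 3, chi_3: 1, chi_4: 2.

Proof sketch: Use <chi_rho, chi> = (1/|G|) sum_C |C| * chi_rho(C) * conj(chi(C)) with |G| = 12 for each irreducible chi in the table:
  <chi_rho, chi_1> = (1/12)[1*(10)*conj(1) + 3*(2)*conj(1) + 4*(exp(-2*I*pi/3) + 3*exp(2*I*pi/3))*conj(1) + 4*(3*exp(-2*I*pi/3) + exp(2*I*pi/3))*conj(1)]
      = (1/12)[(10) + (6) + (4*exp(-2*I*pi/3) + 12*exp(2*I*pi/3)) + (12*exp(-2*I*pi/3) + 4*exp(2*I*pi/3))] = 0/12 = 0
  <chi_rho, chi_2> = (1/12)[1*(10)*conj(1) + 3*(2)*conj(1) + 4*(exp(-2*I*pi/3) + 3*exp(2*I*pi/3))*conj(exp(2*I*pi/3)) + 4*(3*exp(-2*I*pi/3) + exp(2*I*pi/3))*conj(exp(-2*I*pi/3))]
      = (1/12)[(10) + (6) + (12 + 4*exp(2*I*pi/3)) + (12 + 4*exp(-2*I*pi/3))] = 36/12 = 3
  <chi_rho, chi_3> = (1/12)[1*(10)*conj(1) + 3*(2)*conj(1) + 4*(exp(-2*I*pi/3) + 3*exp(2*I*pi/3))*conj(exp(-2*I*pi/3)) + 4*(3*exp(-2*I*pi/3) + exp(2*I*pi/3))*conj(exp(2*I*pi/3))]
      = (1/12)[(10) + (6) + (4 + 12*exp(-2*I*pi/3)) + (4 + 12*exp(2*I*pi/3))] = 12/12 = 1
  <chi_rho, chi_4> = (1/12)[1*(10)*conj(3) + 3*(2)*conj(-1) + 4*(exp(-2*I*pi/3) + 3*exp(2*I*pi/3))*conj(0) + 4*(3*exp(-2*I*pi/3) + exp(2*I*pi/3))*conj(0)]
      = (1/12)[(30) + (-6) + (0) + (0)] = 24/12 = 2
(Exp terms are combined using exp(i*s)*conj(exp(i*t)) = exp(i*(s-t)), and sums of them are collapsed using the identity that for every m > 1 the m distinct m-th roots of unity sum to 0, e.g. 1 + exp(2*I*pi/3) + exp(-2*I*pi/3) = 0.)
Dimension check: dim(rho) = sum (mult * dim) = 0*1 + 3*1 + 1*1 + 2*3 = 10 = chi_rho(e) = 10.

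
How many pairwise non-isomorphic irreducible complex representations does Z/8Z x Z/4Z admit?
32

Why: The number of irreducible complex representations of a finite group equals its number of conjugacy classes. Z/8Z x Z/4Z is abelian of order 32, so every element is its own conjugacy class: 32 classes, so Z/8Z x Z/4Z (order 32) has exactly 32 irreducible complex representations.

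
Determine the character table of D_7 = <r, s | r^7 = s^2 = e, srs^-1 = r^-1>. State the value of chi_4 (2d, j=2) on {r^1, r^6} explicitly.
Conjugacy classes: {e} of size 1, {r^1, r^6} of size 2, {r^2, r^5} of size 2, {r^3, r^4} of size 2, {s, sr, ..., sr^6} of size 7.
Character table:
  irrep \ class              {e} (size 1)  {r^1, r^6} (size 2)  {r^2, r^5} (size 2)  {r^3, r^4} (size 2)  {s, sr, ..., sr^6} (size 7)
  chi_1 (triv)               1             1                    1                    1                    1                          
  chi_2 (sign: r->1, s->-1)  1             1                    1                    1                    -1                         
  chi_3 (2d, j=1)            2             2*cos(2*pi/7)        -2*cos(3*pi/7)       -2*cos(pi/7)         0                          
  chi_4 (2d, j=2)            2             -2*cos(3*pi/7)       -2*cos(pi/7)         2*cos(2*pi/7)        0                          
  chi_5 (2d, j=3)            2             -2*cos(pi/7)         2*cos(2*pi/7)        -2*cos(3*pi/7)       0                          

Spot check: chi_4 (2d, j=2) on {r^1, r^6} = -2*cos(3*pi/7).

Details: D_7 has order 2*7 = 14 with 5 conjugacy classes, hence 5 irreducibles. Sum of squared dims 1 + 1 + 4 + 4 + 4 = 14 = |G|. Linear characters come from the abelianisation; the 2-dimensional irreps have character r^k -> 2*cos(2*pi*j*k/7), reflections -> 0.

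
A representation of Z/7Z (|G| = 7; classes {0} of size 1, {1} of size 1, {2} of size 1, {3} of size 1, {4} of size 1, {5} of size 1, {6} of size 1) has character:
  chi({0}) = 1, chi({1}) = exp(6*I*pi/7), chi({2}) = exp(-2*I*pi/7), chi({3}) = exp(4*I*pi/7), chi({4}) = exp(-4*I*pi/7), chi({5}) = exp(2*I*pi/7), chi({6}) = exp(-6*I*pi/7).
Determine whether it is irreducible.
Irreducible: <chi, chi> = 1.

Derivation: <chi, chi> = (1/|G|) sum_C |C| * |chi(C)|^2 = (1/7)[1*|1|^2 + 1*|exp(6*I*pi/7)|^2 + 1*|exp(-2*I*pi/7)|^2 + 1*|exp(4*I*pi/7)|^2 + 1*|exp(-4*I*pi/7)|^2 + 1*|exp(2*I*pi/7)|^2 + 1*|exp(-6*I*pi/7)|^2]
  = (1/7)[(1) + (1) + (1) + (1) + (1) + (1) + (1)] = 7/7 = 1.
(Exp terms are combined using exp(i*s)*conj(exp(i*t)) = exp(i*(s-t)), and sums of them are collapsed using the identity that for every m > 1 the m distinct m-th roots of unity sum to 0, e.g. 1 + exp(2*I*pi/3) + exp(-2*I*pi/3) = 0.)
A character is irreducible iff <chi, chi> = 1, so this representation is irreducible.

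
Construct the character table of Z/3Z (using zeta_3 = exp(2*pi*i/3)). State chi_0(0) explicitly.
Character table of Z/3Z (irreps indexed chi_0,...,chi_2 with chi_k(m) = zeta_3^(k*m), zeta_3 = exp(2*pi*i/3)):
  irrep \ class  {0} (size 1)  {1} (size 1)    {2} (size 1)  
  chi_0          1             1               1             
  chi_1          1             exp(2*I*pi/3)   exp(-2*I*pi/3)
  chi_2          1             exp(-2*I*pi/3)  exp(2*I*pi/3) 

Spot check: chi_0(0) = zeta_3^(0*0) = zeta_3^0 = 1.

Derivation: Z/3Z is abelian, so all 3 irreducible complex representations are 1-dimensional. They are given by chi_k(m) = zeta_3^(k*m) for k = 0,...,2. Row orthogonality: sum_m chi_k(m) conj(chi_l(m)) = 3 * [k = l].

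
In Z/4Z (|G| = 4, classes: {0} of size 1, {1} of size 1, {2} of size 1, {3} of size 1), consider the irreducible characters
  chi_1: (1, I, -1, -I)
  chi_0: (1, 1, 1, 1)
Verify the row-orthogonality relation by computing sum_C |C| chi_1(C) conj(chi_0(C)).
Sum = 0; so <chi_1, chi_0> = 0 (distinct irreducibles are orthogonal).

Proof sketch: Compute term by term over conjugacy classes (|C| * chi_1(C) * conj(chi_0(C))):
  1*(1)*conj(1) + 1*(I)*conj(1) + 1*(-1)*conj(1) + 1*(-I)*conj(1)
  = (1) + (I) + (-1) + (-I)
  = 0.
(Exp terms are combined using exp(i*s)*conj(exp(i*t)) = exp(i*(s-t)), and sums of them are collapsed using the identity that for every m > 1 the m distinct m-th roots of unity sum to 0, e.g. 1 + exp(2*I*pi/3) + exp(-2*I*pi/3) = 0.)
Dividing by |G| = 4 gives 0/4 = 0, matching the row-orthogonality relation <chi_1, chi_0> = [chi_1 = chi_0].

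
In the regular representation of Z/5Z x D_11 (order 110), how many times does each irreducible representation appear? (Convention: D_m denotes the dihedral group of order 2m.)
Each irreducible V_i of dimension d_i appears with multiplicity d_i, i.e. rho_reg = (direct sum over all irreducibles V_i) d_i V_i. The irreducible dimensions for Z/5Z x D_11 are 1, 1, 1, 1, 1, 1, 1, 1, 1, 1, 2, 2, 2, 2, 2, 2, 2, 2, 2, 2, 2, 2, 2, 2, 2, 2, 2, 2, 2, 2, 2, 2, 2, 2, 2: 10 irreducibles of dimension 1, each with multiplicity 1; 25 irreducibles of dimension 2, each with multiplicity 2. Total dimension 10*1*1 + 25*2*2 = 110 = |G|.

General theorem: in the regular representation of a finite group G, each irreducible appears with multiplicity equal to its dimension. Check: dim(rho_reg) = sum d_i^2 = 1 + 1 + 1 + 1 + 1 + 1 + 1 + 1 + 1 + 1 + 4 + 4 + 4 + 4 + 4 + 4 + 4 + 4 + 4 + 4 + 4 + 4 + 4 + 4 + 4 + 4 + 4 + 4 + 4 + 4 + 4 + 4 + 4 + 4 + 4 = 110 = |G|.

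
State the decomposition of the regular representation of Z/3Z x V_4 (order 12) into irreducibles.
Each irreducible V_i of dimension d_i appears with multiplicity d_i, i.e. rho_reg = (direct sum over all irreducibles V_i) d_i V_i. The irreducible dimensions for Z/3Z x V_4 are 1, 1, 1, 1, 1, 1, 1, 1, 1, 1, 1, 1: 12 irreducibles of dimension 1, each with multiplicity 1. Total dimension 12*1*1 = 12 = |G|.

Justification: General theorem: in the regular representation of a finite group G, each irreducible appears with multiplicity equal to its dimension. Check: dim(rho_reg) = sum d_i^2 = 1 + 1 + 1 + 1 + 1 + 1 + 1 + 1 + 1 + 1 + 1 + 1 = 12 = |G|.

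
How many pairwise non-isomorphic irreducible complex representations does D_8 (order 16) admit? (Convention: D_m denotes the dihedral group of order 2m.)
7

Details: The number of irreducible complex representations of a finite group equals its number of conjugacy classes. D_8 has 7 conjugacy classes (n/2 + 3 for n even), so D_8 (order 16) has exactly 7 irreducible complex representations.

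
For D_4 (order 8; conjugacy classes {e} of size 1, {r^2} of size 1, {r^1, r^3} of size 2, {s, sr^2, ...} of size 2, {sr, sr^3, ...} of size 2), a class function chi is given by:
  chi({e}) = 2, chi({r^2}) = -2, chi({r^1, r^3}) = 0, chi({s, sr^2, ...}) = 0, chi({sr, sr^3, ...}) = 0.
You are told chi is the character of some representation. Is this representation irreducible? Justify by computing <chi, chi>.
Irreducible: <chi, chi> = 1.

Justification: <chi, chi> = (1/|G|) sum_C |C| * |chi(C)|^2 = (1/8)[1*|2|^2 + 1*|-2|^2 + 2*|0|^2 + 2*|0|^2 + 2*|0|^2]
  = (1/8)[(4) + (4) + (0) + (0) + (0)] = 8/8 = 1.
A character is irreducible iff <chi, chi> = 1, so this representation is irreducible.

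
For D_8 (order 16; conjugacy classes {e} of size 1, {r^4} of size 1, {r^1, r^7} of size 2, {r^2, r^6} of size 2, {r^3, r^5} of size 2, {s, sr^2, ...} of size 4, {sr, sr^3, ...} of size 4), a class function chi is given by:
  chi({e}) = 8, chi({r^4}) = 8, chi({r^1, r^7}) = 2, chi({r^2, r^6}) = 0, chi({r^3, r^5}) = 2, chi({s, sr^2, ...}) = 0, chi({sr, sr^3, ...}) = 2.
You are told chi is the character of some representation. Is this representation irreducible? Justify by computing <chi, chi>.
Not irreducible (reducible): <chi, chi> = 10 > 1.

Justification: <chi, chi> = (1/|G|) sum_C |C| * |chi(C)|^2 = (1/16)[1*|8|^2 + 1*|8|^2 + 2*|2|^2 + 2*|0|^2 + 2*|2|^2 + 4*|0|^2 + 4*|2|^2]
  = (1/16)[(64) + (64) + (8) + (0) + (8) + (0) + (16)] = 160/16 = 10.
A character is irreducible iff <chi, chi> = 1, so this representation is reducible.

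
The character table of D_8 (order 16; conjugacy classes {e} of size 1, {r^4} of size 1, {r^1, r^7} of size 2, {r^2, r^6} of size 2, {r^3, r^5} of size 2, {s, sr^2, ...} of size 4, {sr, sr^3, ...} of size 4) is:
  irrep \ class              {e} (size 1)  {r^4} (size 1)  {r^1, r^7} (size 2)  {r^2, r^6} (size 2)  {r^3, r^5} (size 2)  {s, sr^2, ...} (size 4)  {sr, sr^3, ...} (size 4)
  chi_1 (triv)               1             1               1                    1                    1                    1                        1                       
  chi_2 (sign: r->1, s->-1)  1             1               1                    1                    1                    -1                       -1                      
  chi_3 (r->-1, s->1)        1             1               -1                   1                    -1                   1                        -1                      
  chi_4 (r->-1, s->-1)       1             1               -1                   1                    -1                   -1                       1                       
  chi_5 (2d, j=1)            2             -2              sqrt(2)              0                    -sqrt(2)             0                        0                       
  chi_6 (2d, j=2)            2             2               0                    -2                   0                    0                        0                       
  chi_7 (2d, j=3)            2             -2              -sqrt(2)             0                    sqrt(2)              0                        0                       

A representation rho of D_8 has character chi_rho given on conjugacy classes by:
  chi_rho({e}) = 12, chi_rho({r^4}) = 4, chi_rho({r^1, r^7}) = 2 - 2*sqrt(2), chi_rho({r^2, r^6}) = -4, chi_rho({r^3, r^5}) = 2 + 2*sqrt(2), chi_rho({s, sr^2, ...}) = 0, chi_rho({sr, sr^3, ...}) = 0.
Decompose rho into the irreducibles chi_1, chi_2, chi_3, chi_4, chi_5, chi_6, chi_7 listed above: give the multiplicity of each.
Multiplicities: chi_1: 1, chi_2: 1, chi_3: 0, chi_4: 0, chi_5: 0, chi_6: 3, chi_7: 2.

Why: Use <chi_rho, chi> = (1/|G|) sum_C |C| * chi_rho(C) * conj(chi(C)) with |G| = 16 for each irreducible chi in the table:
  <chi_rho, chi_1> = (1/16)[1*(12)*conj(1) + 1*(4)*conj(1) + 2*(2 - 2*sqrt(2))*conj(1) + 2*(-4)*conj(1) + 2*(2 + 2*sqrt(2))*conj(1) + 4*(0)*conj(1) + 4*(0)*conj(1)]
      = (1/16)[(12) + (4) + (4 - 4*sqrt(2)) + (-8) + (4 + 4*sqrt(2)) + (0) + (0)] = 16/16 = 1
  <chi_rho, chi_2> = (1/16)[1*(12)*conj(1) + 1*(4)*conj(1) + 2*(2 - 2*sqrt(2))*conj(1) + 2*(-4)*conj(1) + 2*(2 + 2*sqrt(2))*conj(1) + 4*(0)*conj(-1) + 4*(0)*conj(-1)]
      = (1/16)[(12) + (4) + (4 - 4*sqrt(2)) + (-8) + (4 + 4*sqrt(2)) + (0) + (0)] = 16/16 = 1
  <chi_rho, chi_3> = (1/16)[1*(12)*conj(1) + 1*(4)*conj(1) + 2*(2 - 2*sqrt(2))*conj(-1) + 2*(-4)*conj(1) + 2*(2 + 2*sqrt(2))*conj(-1) + 4*(0)*conj(1) + 4*(0)*conj(-1)]
      = (1/16)[(12) + (4) + (-4 + 4*sqrt(2)) + (-8) + (-4*sqrt(2) - 4) + (0) + (0)] = 0/16 = 0
  <chi_rho, chi_4> = (1/16)[1*(12)*conj(1) + 1*(4)*conj(1) + 2*(2 - 2*sqrt(2))*conj(-1) + 2*(-4)*conj(1) + 2*(2 + 2*sqrt(2))*conj(-1) + 4*(0)*conj(-1) + 4*(0)*conj(1)]
      = (1/16)[(12) + (4) + (-4 + 4*sqrt(2)) + (-8) + (-4*sqrt(2) - 4) + (0) + (0)] = 0/16 = 0
  <chi_rho, chi_5> = (1/16)[1*(12)*conj(2) + 1*(4)*conj(-2) + 2*(2 - 2*sqrt(2))*conj(sqrt(2)) + 2*(-4)*conj(0) + 2*(2 + 2*sqrt(2))*conj(-sqrt(2)) + 4*(0)*conj(0) + 4*(0)*conj(0)]
      = (1/16)[(24) + (-8) + (-8 + 4*sqrt(2)) + (0) + (-8 - 4*sqrt(2)) + (0) + (0)] = 0/16 = 0
  <chi_rho, chi_6> = (1/16)[1*(12)*conj(2) + 1*(4)*conj(2) + 2*(2 - 2*sqrt(2))*conj(0) + 2*(-4)*conj(-2) + 2*(2 + 2*sqrt(2))*conj(0) + 4*(0)*conj(0) + 4*(0)*conj(0)]
      = (1/16)[(24) + (8) + (0) + (16) + (0) + (0) + (0)] = 48/16 = 3
  <chi_rho, chi_7> = (1/16)[1*(12)*conj(2) + 1*(4)*conj(-2) + 2*(2 - 2*sqrt(2))*conj(-sqrt(2)) + 2*(-4)*conj(0) + 2*(2 + 2*sqrt(2))*conj(sqrt(2)) + 4*(0)*conj(0) + 4*(0)*conj(0)]
      = (1/16)[(24) + (-8) + (8 - 4*sqrt(2)) + (0) + (4*sqrt(2) + 8) + (0) + (0)] = 32/16 = 2
Dimension check: dim(rho) = sum (mult * dim) = 1*1 + 1*1 + 0*1 + 0*1 + 0*2 + 3*2 + 2*2 = 12 = chi_rho(e) = 12.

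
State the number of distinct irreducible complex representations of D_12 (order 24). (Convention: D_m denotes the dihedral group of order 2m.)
9

Argument: The number of irreducible complex representations of a finite group equals its number of conjugacy classes. D_12 has 9 conjugacy classes (n/2 + 3 for n even), so D_12 (order 24) has exactly 9 irreducible complex representations.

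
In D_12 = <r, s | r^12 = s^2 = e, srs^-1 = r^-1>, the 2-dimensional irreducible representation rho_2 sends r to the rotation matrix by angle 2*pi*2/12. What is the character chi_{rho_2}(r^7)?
chi_{rho_2}(r^7) = 2*cos(2*pi*2*7/12) = 1

rho_2(r^7) is rotation by angle 2*pi*2*7/12, whose trace is 2*cos(2*pi*2*7/12) = 1.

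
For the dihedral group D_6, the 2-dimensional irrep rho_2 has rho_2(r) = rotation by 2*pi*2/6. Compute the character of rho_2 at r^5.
chi_{rho_2}(r^5) = 2*cos(2*pi*2*5/6) = -1

Explanation: rho_2(r^5) is rotation by angle 2*pi*2*5/6, whose trace is 2*cos(2*pi*2*5/6) = -1.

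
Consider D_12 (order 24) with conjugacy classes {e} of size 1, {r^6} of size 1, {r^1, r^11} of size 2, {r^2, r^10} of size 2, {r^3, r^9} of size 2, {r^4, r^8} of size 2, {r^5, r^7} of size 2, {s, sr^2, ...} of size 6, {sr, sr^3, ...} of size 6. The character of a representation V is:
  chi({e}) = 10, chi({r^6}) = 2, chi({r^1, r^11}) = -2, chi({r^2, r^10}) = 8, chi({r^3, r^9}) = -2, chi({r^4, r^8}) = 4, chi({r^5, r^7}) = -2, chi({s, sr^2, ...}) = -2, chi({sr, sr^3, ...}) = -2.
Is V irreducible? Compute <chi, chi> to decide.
Not irreducible (reducible): <chi, chi> = 14 > 1.

Derivation: <chi, chi> = (1/|G|) sum_C |C| * |chi(C)|^2 = (1/24)[1*|10|^2 + 1*|2|^2 + 2*|-2|^2 + 2*|8|^2 + 2*|-2|^2 + 2*|4|^2 + 2*|-2|^2 + 6*|-2|^2 + 6*|-2|^2]
  = (1/24)[(100) + (4) + (8) + (128) + (8) + (32) + (8) + (24) + (24)] = 336/24 = 14.
A character is irreducible iff <chi, chi> = 1, so this representation is reducible.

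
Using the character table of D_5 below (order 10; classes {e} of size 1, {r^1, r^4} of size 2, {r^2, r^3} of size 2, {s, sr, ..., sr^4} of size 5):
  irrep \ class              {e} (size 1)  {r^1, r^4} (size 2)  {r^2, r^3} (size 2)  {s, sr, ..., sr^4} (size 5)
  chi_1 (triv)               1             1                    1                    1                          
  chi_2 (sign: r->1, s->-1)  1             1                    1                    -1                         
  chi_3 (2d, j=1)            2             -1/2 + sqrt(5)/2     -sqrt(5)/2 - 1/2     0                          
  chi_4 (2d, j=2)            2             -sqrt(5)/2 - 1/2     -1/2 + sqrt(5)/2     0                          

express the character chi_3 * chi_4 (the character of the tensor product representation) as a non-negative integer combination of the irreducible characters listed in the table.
chi_3 tensor chi_4 = chi_3 + chi_4 (all other irreducibles have multiplicity 0).

Reasoning: The character of a tensor product is the pointwise product (chi_3 * chi_4)(C) = chi_3(C) * chi_4(C):
  {e}: (2)*(2), {r^1, r^4}: (-1/2 + sqrt(5)/2)*(-sqrt(5)/2 - 1/2), {r^2, r^3}: (-sqrt(5)/2 - 1/2)*(-1/2 + sqrt(5)/2), {s, sr, ..., sr^4}: (0)*(0)
so (chi_3 * chi_4) takes values
  {e} -> 4, {r^1, r^4} -> -1, {r^2, r^3} -> -1, {s, sr, ..., sr^4} -> 0.
Now take the inner product of this character with each irreducible chi from the table, <chi_3*chi_4, chi> = (1/10) sum_C |C| (chi_3*chi_4)(C) conj(chi(C)):
  <chi_3*chi_4, chi_1> = (1/10)[1*(4)*conj(1) + 2*(-1)*conj(1) + 2*(-1)*conj(1) + 5*(0)*conj(1)]
      = (1/10)[(4) + (-2) + (-2) + (0)] = 0/10 = 0
  <chi_3*chi_4, chi_2> = (1/10)[1*(4)*conj(1) + 2*(-1)*conj(1) + 2*(-1)*conj(1) + 5*(0)*conj(-1)]
      = (1/10)[(4) + (-2) + (-2) + (0)] = 0/10 = 0
  <chi_3*chi_4, chi_3> = (1/10)[1*(4)*conj(2) + 2*(-1)*conj(-1/2 + sqrt(5)/2) + 2*(-1)*conj(-sqrt(5)/2 - 1/2) + 5*(0)*conj(0)]
      = (1/10)[(8) + (1 - sqrt(5)) + (1 + sqrt(5)) + (0)] = 10/10 = 1
  <chi_3*chi_4, chi_4> = (1/10)[1*(4)*conj(2) + 2*(-1)*conj(-sqrt(5)/2 - 1/2) + 2*(-1)*conj(-1/2 + sqrt(5)/2) + 5*(0)*conj(0)]
      = (1/10)[(8) + (1 + sqrt(5)) + (1 - sqrt(5)) + (0)] = 10/10 = 1
Hence the multiplicities are chi_3: 1, chi_4: 1. Dimension check: dim(chi_3)*dim(chi_4) = 2*2 = 4 and sum (mult * dim) = 1*2 + 1*2 = 4.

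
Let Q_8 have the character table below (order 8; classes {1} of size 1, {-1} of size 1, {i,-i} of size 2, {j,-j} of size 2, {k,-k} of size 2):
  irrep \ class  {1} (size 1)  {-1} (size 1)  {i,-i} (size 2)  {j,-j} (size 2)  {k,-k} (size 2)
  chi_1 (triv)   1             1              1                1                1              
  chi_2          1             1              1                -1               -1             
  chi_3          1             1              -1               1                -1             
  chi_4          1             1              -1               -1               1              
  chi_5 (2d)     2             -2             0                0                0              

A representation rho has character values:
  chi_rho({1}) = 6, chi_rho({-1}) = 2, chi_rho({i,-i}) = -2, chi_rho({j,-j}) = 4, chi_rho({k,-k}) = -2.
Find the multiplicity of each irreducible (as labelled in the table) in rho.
Multiplicities: chi_1: 1, chi_2: 0, chi_3: 3, chi_4: 0, chi_5: 1.

Derivation: Use <chi_rho, chi> = (1/|G|) sum_C |C| * chi_rho(C) * conj(chi(C)) with |G| = 8 for each irreducible chi in the table:
  <chi_rho, chi_1> = (1/8)[1*(6)*conj(1) + 1*(2)*conj(1) + 2*(-2)*conj(1) + 2*(4)*conj(1) + 2*(-2)*conj(1)]
      = (1/8)[(6) + (2) + (-4) + (8) + (-4)] = 8/8 = 1
  <chi_rho, chi_2> = (1/8)[1*(6)*conj(1) + 1*(2)*conj(1) + 2*(-2)*conj(1) + 2*(4)*conj(-1) + 2*(-2)*conj(-1)]
      = (1/8)[(6) + (2) + (-4) + (-8) + (4)] = 0/8 = 0
  <chi_rho, chi_3> = (1/8)[1*(6)*conj(1) + 1*(2)*conj(1) + 2*(-2)*conj(-1) + 2*(4)*conj(1) + 2*(-2)*conj(-1)]
      = (1/8)[(6) + (2) + (4) + (8) + (4)] = 24/8 = 3
  <chi_rho, chi_4> = (1/8)[1*(6)*conj(1) + 1*(2)*conj(1) + 2*(-2)*conj(-1) + 2*(4)*conj(-1) + 2*(-2)*conj(1)]
      = (1/8)[(6) + (2) + (4) + (-8) + (-4)] = 0/8 = 0
  <chi_rho, chi_5> = (1/8)[1*(6)*conj(2) + 1*(2)*conj(-2) + 2*(-2)*conj(0) + 2*(4)*conj(0) + 2*(-2)*conj(0)]
      = (1/8)[(12) + (-4) + (0) + (0) + (0)] = 8/8 = 1
Dimension check: dim(rho) = sum (mult * dim) = 1*1 + 0*1 + 3*1 + 0*1 + 1*2 = 6 = chi_rho(e) = 6.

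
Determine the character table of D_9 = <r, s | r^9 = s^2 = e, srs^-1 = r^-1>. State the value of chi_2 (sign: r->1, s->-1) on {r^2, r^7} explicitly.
Conjugacy classes: {e} of size 1, {r^1, r^8} of size 2, {r^2, r^7} of size 2, {r^3, r^6} of size 2, {r^4, r^5} of size 2, {s, sr, ..., sr^8} of size 9.
Character table:
  irrep \ class              {e} (size 1)  {r^1, r^8} (size 2)  {r^2, r^7} (size 2)  {r^3, r^6} (size 2)  {r^4, r^5} (size 2)  {s, sr, ..., sr^8} (size 9)
  chi_1 (triv)               1             1                    1                    1                    1                    1                          
  chi_2 (sign: r->1, s->-1)  1             1                    1                    1                    1                    -1                         
  chi_3 (2d, j=1)            2             2*cos(2*pi/9)        2*cos(4*pi/9)        -1                   -2*cos(pi/9)         0                          
  chi_4 (2d, j=2)            2             2*cos(4*pi/9)        -2*cos(pi/9)         -1                   2*cos(2*pi/9)        0                          
  chi_5 (2d, j=3)            2             -1                   -1                   2                    -1                   0                          
  chi_6 (2d, j=4)            2             -2*cos(pi/9)         2*cos(2*pi/9)        -1                   2*cos(4*pi/9)        0                          

Spot check: chi_2 (sign: r->1, s->-1) on {r^2, r^7} = 1.

Derivation: D_9 has order 2*9 = 18 with 6 conjugacy classes, hence 6 irreducibles. Sum of squared dims 1 + 1 + 4 + 4 + 4 + 4 = 18 = |G|. Linear characters come from the abelianisation; the 2-dimensional irreps have character r^k -> 2*cos(2*pi*j*k/9), reflections -> 0.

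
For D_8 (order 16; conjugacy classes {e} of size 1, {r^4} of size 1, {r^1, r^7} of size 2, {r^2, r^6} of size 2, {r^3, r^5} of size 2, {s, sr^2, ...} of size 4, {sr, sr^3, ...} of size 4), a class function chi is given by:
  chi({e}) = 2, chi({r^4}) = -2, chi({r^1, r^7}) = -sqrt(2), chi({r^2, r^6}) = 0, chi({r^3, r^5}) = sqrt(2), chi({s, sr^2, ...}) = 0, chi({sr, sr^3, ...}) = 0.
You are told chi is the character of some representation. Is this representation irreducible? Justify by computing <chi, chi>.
Irreducible: <chi, chi> = 1.

Explanation: <chi, chi> = (1/|G|) sum_C |C| * |chi(C)|^2 = (1/16)[1*|2|^2 + 1*|-2|^2 + 2*|-sqrt(2)|^2 + 2*|0|^2 + 2*|sqrt(2)|^2 + 4*|0|^2 + 4*|0|^2]
  = (1/16)[(4) + (4) + (4) + (0) + (4) + (0) + (0)] = 16/16 = 1.
A character is irreducible iff <chi, chi> = 1, so this representation is irreducible.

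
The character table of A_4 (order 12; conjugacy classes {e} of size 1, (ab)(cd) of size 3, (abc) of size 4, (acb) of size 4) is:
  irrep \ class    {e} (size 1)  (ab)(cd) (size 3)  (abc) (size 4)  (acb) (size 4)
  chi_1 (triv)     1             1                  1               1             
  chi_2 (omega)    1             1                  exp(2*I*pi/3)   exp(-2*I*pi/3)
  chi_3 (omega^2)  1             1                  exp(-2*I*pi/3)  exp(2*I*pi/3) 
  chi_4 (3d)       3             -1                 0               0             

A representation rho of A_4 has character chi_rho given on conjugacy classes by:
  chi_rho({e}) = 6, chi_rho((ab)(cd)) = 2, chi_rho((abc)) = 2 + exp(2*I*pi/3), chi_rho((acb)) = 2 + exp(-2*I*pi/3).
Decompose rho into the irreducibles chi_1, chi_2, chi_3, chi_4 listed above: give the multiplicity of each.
Multiplicities: chi_1: 2, chi_2: 1, chi_3: 0, chi_4: 1.

Derivation: Use <chi_rho, chi> = (1/|G|) sum_C |C| * chi_rho(C) * conj(chi(C)) with |G| = 12 for each irreducible chi in the table:
  <chi_rho, chi_1> = (1/12)[1*(6)*conj(1) + 3*(2)*conj(1) + 4*(2 + exp(2*I*pi/3))*conj(1) + 4*(2 + exp(-2*I*pi/3))*conj(1)]
      = (1/12)[(6) + (6) + (8 + 4*exp(2*I*pi/3)) + (8 + 4*exp(-2*I*pi/3))] = 24/12 = 2
  <chi_rho, chi_2> = (1/12)[1*(6)*conj(1) + 3*(2)*conj(1) + 4*(2 + exp(2*I*pi/3))*conj(exp(2*I*pi/3)) + 4*(2 + exp(-2*I*pi/3))*conj(exp(-2*I*pi/3))]
      = (1/12)[(6) + (6) + (4 + 8*exp(-2*I*pi/3)) + (4 + 8*exp(2*I*pi/3))] = 12/12 = 1
  <chi_rho, chi_3> = (1/12)[1*(6)*conj(1) + 3*(2)*conj(1) + 4*(2 + exp(2*I*pi/3))*conj(exp(-2*I*pi/3)) + 4*(2 + exp(-2*I*pi/3))*conj(exp(2*I*pi/3))]
      = (1/12)[(6) + (6) + (4*exp(-2*I*pi/3) + 8*exp(2*I*pi/3)) + (8*exp(-2*I*pi/3) + 4*exp(2*I*pi/3))] = 0/12 = 0
  <chi_rho, chi_4> = (1/12)[1*(6)*conj(3) + 3*(2)*conj(-1) + 4*(2 + exp(2*I*pi/3))*conj(0) + 4*(2 + exp(-2*I*pi/3))*conj(0)]
      = (1/12)[(18) + (-6) + (0) + (0)] = 12/12 = 1
(Exp terms are combined using exp(i*s)*conj(exp(i*t)) = exp(i*(s-t)), and sums of them are collapsed using the identity that for every m > 1 the m distinct m-th roots of unity sum to 0, e.g. 1 + exp(2*I*pi/3) + exp(-2*I*pi/3) = 0.)
Dimension check: dim(rho) = sum (mult * dim) = 2*1 + 1*1 + 0*1 + 1*3 = 6 = chi_rho(e) = 6.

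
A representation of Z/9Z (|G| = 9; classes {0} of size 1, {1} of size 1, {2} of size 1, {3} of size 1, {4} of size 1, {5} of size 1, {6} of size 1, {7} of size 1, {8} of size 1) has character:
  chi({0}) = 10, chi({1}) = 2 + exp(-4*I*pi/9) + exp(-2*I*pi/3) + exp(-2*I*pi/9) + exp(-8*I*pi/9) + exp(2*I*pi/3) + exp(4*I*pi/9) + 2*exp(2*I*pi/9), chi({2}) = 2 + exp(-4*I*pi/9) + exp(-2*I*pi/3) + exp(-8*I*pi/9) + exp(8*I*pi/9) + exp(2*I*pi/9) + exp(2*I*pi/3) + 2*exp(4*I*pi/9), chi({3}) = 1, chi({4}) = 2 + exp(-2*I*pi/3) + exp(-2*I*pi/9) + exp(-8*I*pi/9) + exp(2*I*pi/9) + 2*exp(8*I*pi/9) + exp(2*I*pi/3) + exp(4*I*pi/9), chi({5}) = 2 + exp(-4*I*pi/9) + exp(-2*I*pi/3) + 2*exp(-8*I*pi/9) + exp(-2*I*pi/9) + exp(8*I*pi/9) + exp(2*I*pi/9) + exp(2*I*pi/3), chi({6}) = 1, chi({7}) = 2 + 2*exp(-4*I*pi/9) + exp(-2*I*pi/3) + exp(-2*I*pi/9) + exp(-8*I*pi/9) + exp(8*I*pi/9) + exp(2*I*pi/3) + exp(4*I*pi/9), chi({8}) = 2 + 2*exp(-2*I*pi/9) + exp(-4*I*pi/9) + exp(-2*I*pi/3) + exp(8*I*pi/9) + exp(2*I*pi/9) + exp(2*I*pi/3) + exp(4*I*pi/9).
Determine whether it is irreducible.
Not irreducible (reducible): <chi, chi> = 14 > 1.

Details: <chi, chi> = (1/|G|) sum_C |C| * |chi(C)|^2 = (1/9)[1*|10|^2 + 1*|2 + exp(-4*I*pi/9) + exp(-2*I*pi/3) + exp(-2*I*pi/9) + exp(-8*I*pi/9) + exp(2*I*pi/3) + exp(4*I*pi/9) + 2*exp(2*I*pi/9)|^2 + 1*|2 + exp(-4*I*pi/9) + exp(-2*I*pi/3) + exp(-8*I*pi/9) + exp(8*I*pi/9) + exp(2*I*pi/9) + exp(2*I*pi/3) + 2*exp(4*I*pi/9)|^2 + 1*|1|^2 + 1*|2 + exp(-2*I*pi/3) + exp(-2*I*pi/9) + exp(-8*I*pi/9) + exp(2*I*pi/9) + 2*exp(8*I*pi/9) + exp(2*I*pi/3) + exp(4*I*pi/9)|^2 + 1*|2 + exp(-4*I*pi/9) + exp(-2*I*pi/3) + 2*exp(-8*I*pi/9) + exp(-2*I*pi/9) + exp(8*I*pi/9) + exp(2*I*pi/9) + exp(2*I*pi/3)|^2 + 1*|1|^2 + 1*|2 + 2*exp(-4*I*pi/9) + exp(-2*I*pi/3) + exp(-2*I*pi/9) + exp(-8*I*pi/9) + exp(8*I*pi/9) + exp(2*I*pi/3) + exp(4*I*pi/9)|^2 + 1*|2 + 2*exp(-2*I*pi/9) + exp(-4*I*pi/9) + exp(-2*I*pi/3) + exp(8*I*pi/9) + exp(2*I*pi/9) + exp(2*I*pi/3) + exp(4*I*pi/9)|^2]
  = (1/9)[(100) + (14 + 11*exp(-4*I*pi/9) + 10*exp(-2*I*pi/3) + 12*exp(-2*I*pi/9) + 10*exp(-8*I*pi/9) + 10*exp(8*I*pi/9) + 12*exp(2*I*pi/9) + 10*exp(2*I*pi/3) + 11*exp(4*I*pi/9)) + (14 + 12*exp(-4*I*pi/9) + 10*exp(-2*I*pi/3) + 10*exp(-2*I*pi/9) + 11*exp(-8*I*pi/9) + 11*exp(8*I*pi/9) + 10*exp(2*I*pi/9) + 10*exp(2*I*pi/3) + 12*exp(4*I*pi/9)) + (1) + (14 + 10*exp(-4*I*pi/9) + 10*exp(-2*I*pi/3) + 11*exp(-2*I*pi/9) + 12*exp(-8*I*pi/9) + 12*exp(8*I*pi/9) + 11*exp(2*I*pi/9) + 10*exp(2*I*pi/3) + 10*exp(4*I*pi/9)) + (14 + 10*exp(-4*I*pi/9) + 10*exp(-2*I*pi/3) + 11*exp(-2*I*pi/9) + 12*exp(-8*I*pi/9) + 12*exp(8*I*pi/9) + 11*exp(2*I*pi/9) + 10*exp(2*I*pi/3) + 10*exp(4*I*pi/9)) + (1) + (14 + 12*exp(-4*I*pi/9) + 10*exp(-2*I*pi/3) + 10*exp(-2*I*pi/9) + 11*exp(-8*I*pi/9) + 11*exp(8*I*pi/9) + 10*exp(2*I*pi/9) + 10*exp(2*I*pi/3) + 12*exp(4*I*pi/9)) + (14 + 11*exp(-4*I*pi/9) + 10*exp(-2*I*pi/3) + 12*exp(-2*I*pi/9) + 10*exp(-8*I*pi/9) + 10*exp(8*I*pi/9) + 12*exp(2*I*pi/9) + 10*exp(2*I*pi/3) + 11*exp(4*I*pi/9))] = 126/9 = 14.
(Exp terms are combined using exp(i*s)*conj(exp(i*t)) = exp(i*(s-t)), and sums of them are collapsed using the identity that for every m > 1 the m distinct m-th roots of unity sum to 0, e.g. 1 + exp(2*I*pi/3) + exp(-2*I*pi/3) = 0.)
A character is irreducible iff <chi, chi> = 1, so this representation is reducible.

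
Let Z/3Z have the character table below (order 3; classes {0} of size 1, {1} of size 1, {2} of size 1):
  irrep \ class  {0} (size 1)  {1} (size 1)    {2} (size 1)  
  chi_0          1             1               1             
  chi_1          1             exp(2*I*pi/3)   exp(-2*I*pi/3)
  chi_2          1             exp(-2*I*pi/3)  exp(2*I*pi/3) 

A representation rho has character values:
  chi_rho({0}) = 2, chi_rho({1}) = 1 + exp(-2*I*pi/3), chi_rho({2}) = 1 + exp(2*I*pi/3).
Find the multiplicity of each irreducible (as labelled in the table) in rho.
Multiplicities: chi_0: 1, chi_1: 0, chi_2: 1.

Solution. Use <chi_rho, chi> = (1/|G|) sum_C |C| * chi_rho(C) * conj(chi(C)) with |G| = 3 for each irreducible chi in the table:
  <chi_rho, chi_0> = (1/3)[1*(2)*conj(1) + 1*(1 + exp(-2*I*pi/3))*conj(1) + 1*(1 + exp(2*I*pi/3))*conj(1)]
      = (1/3)[(2) + (1 + exp(-2*I*pi/3)) + (1 + exp(2*I*pi/3))] = 3/3 = 1
  <chi_rho, chi_1> = (1/3)[1*(2)*conj(1) + 1*(1 + exp(-2*I*pi/3))*conj(exp(2*I*pi/3)) + 1*(1 + exp(2*I*pi/3))*conj(exp(-2*I*pi/3))]
      = (1/3)[(2) + (-1) + (-1)] = 0/3 = 0
  <chi_rho, chi_2> = (1/3)[1*(2)*conj(1) + 1*(1 + exp(-2*I*pi/3))*conj(exp(-2*I*pi/3)) + 1*(1 + exp(2*I*pi/3))*conj(exp(2*I*pi/3))]
      = (1/3)[(2) + (1 + exp(2*I*pi/3)) + (1 + exp(-2*I*pi/3))] = 3/3 = 1
(Exp terms are combined using exp(i*s)*conj(exp(i*t)) = exp(i*(s-t)), and sums of them are collapsed using the identity that for every m > 1 the m distinct m-th roots of unity sum to 0, e.g. 1 + exp(2*I*pi/3) + exp(-2*I*pi/3) = 0.)
Dimension check: dim(rho) = sum (mult * dim) = 1*1 + 0*1 + 1*1 = 2 = chi_rho(e) = 2.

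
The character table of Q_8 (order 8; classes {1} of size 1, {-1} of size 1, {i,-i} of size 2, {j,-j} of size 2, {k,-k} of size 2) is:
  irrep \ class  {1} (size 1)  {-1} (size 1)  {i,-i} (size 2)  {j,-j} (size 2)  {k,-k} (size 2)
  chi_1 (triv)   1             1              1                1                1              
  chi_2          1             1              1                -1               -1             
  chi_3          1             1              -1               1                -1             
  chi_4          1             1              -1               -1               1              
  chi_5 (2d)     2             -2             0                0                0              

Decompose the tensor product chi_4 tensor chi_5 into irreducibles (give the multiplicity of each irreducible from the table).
chi_4 tensor chi_5 = chi_5 (all other irreducibles have multiplicity 0).

Justification: The character of a tensor product is the pointwise product (chi_4 * chi_5)(C) = chi_4(C) * chi_5(C):
  {1}: (1)*(2), {-1}: (1)*(-2), {i,-i}: (-1)*(0), {j,-j}: (-1)*(0), {k,-k}: (1)*(0)
so (chi_4 * chi_5) takes values
  {1} -> 2, {-1} -> -2, {i,-i} -> 0, {j,-j} -> 0, {k,-k} -> 0.
Now take the inner product of this character with each irreducible chi from the table, <chi_4*chi_5, chi> = (1/8) sum_C |C| (chi_4*chi_5)(C) conj(chi(C)):
  <chi_4*chi_5, chi_1> = (1/8)[1*(2)*conj(1) + 1*(-2)*conj(1) + 2*(0)*conj(1) + 2*(0)*conj(1) + 2*(0)*conj(1)]
      = (1/8)[(2) + (-2) + (0) + (0) + (0)] = 0/8 = 0
  <chi_4*chi_5, chi_2> = (1/8)[1*(2)*conj(1) + 1*(-2)*conj(1) + 2*(0)*conj(1) + 2*(0)*conj(-1) + 2*(0)*conj(-1)]
      = (1/8)[(2) + (-2) + (0) + (0) + (0)] = 0/8 = 0
  <chi_4*chi_5, chi_3> = (1/8)[1*(2)*conj(1) + 1*(-2)*conj(1) + 2*(0)*conj(-1) + 2*(0)*conj(1) + 2*(0)*conj(-1)]
      = (1/8)[(2) + (-2) + (0) + (0) + (0)] = 0/8 = 0
  <chi_4*chi_5, chi_4> = (1/8)[1*(2)*conj(1) + 1*(-2)*conj(1) + 2*(0)*conj(-1) + 2*(0)*conj(-1) + 2*(0)*conj(1)]
      = (1/8)[(2) + (-2) + (0) + (0) + (0)] = 0/8 = 0
  <chi_4*chi_5, chi_5> = (1/8)[1*(2)*conj(2) + 1*(-2)*conj(-2) + 2*(0)*conj(0) + 2*(0)*conj(0) + 2*(0)*conj(0)]
      = (1/8)[(4) + (4) + (0) + (0) + (0)] = 8/8 = 1
Hence the multiplicities are chi_5: 1. Dimension check: dim(chi_4)*dim(chi_5) = 1*2 = 2 and sum (mult * dim) = 1*2 = 2.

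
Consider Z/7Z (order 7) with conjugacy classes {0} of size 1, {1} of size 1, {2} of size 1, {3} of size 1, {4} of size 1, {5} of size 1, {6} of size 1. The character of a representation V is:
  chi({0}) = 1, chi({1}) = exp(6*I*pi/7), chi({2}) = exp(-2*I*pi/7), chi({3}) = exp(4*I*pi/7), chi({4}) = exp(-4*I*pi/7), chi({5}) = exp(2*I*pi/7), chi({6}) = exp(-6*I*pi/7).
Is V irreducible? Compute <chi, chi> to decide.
Irreducible: <chi, chi> = 1.

Why: <chi, chi> = (1/|G|) sum_C |C| * |chi(C)|^2 = (1/7)[1*|1|^2 + 1*|exp(6*I*pi/7)|^2 + 1*|exp(-2*I*pi/7)|^2 + 1*|exp(4*I*pi/7)|^2 + 1*|exp(-4*I*pi/7)|^2 + 1*|exp(2*I*pi/7)|^2 + 1*|exp(-6*I*pi/7)|^2]
  = (1/7)[(1) + (1) + (1) + (1) + (1) + (1) + (1)] = 7/7 = 1.
(Exp terms are combined using exp(i*s)*conj(exp(i*t)) = exp(i*(s-t)), and sums of them are collapsed using the identity that for every m > 1 the m distinct m-th roots of unity sum to 0, e.g. 1 + exp(2*I*pi/3) + exp(-2*I*pi/3) = 0.)
A character is irreducible iff <chi, chi> = 1, so this representation is irreducible.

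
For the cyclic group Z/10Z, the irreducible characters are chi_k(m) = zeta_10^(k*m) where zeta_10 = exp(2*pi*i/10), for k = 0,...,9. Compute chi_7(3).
chi_7(3) = zeta_10^21 = exp(I*pi/5)

Solution. chi_7(3) = zeta_10^(7*3) = zeta_10^21. Since zeta_10^10 = 1, this equals zeta_10^1 = exp(2*pi*i*1/10) = exp(I*pi/5).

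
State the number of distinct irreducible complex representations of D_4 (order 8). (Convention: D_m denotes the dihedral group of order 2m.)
5

Details: The number of irreducible complex representations of a finite group equals its number of conjugacy classes. D_4 has 5 conjugacy classes (n/2 + 3 for n even), so D_4 (order 8) has exactly 5 irreducible complex representations.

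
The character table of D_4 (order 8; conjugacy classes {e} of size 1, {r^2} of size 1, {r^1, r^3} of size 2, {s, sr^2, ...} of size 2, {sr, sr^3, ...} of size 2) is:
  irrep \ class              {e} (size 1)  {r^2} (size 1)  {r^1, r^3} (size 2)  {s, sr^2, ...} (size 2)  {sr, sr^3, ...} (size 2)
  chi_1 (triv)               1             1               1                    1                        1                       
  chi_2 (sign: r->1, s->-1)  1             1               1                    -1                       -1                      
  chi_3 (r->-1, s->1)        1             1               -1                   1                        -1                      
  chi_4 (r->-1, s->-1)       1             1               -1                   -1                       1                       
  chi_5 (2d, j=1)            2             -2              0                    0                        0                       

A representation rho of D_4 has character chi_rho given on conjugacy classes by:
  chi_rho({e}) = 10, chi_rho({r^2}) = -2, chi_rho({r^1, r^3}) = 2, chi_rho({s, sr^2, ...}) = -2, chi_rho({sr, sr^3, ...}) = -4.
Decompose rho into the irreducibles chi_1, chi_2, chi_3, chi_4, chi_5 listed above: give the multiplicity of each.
Multiplicities: chi_1: 0, chi_2: 3, chi_3: 1, chi_4: 0, chi_5: 3.

Explanation: Use <chi_rho, chi> = (1/|G|) sum_C |C| * chi_rho(C) * conj(chi(C)) with |G| = 8 for each irreducible chi in the table:
  <chi_rho, chi_1> = (1/8)[1*(10)*conj(1) + 1*(-2)*conj(1) + 2*(2)*conj(1) + 2*(-2)*conj(1) + 2*(-4)*conj(1)]
      = (1/8)[(10) + (-2) + (4) + (-4) + (-8)] = 0/8 = 0
  <chi_rho, chi_2> = (1/8)[1*(10)*conj(1) + 1*(-2)*conj(1) + 2*(2)*conj(1) + 2*(-2)*conj(-1) + 2*(-4)*conj(-1)]
      = (1/8)[(10) + (-2) + (4) + (4) + (8)] = 24/8 = 3
  <chi_rho, chi_3> = (1/8)[1*(10)*conj(1) + 1*(-2)*conj(1) + 2*(2)*conj(-1) + 2*(-2)*conj(1) + 2*(-4)*conj(-1)]
      = (1/8)[(10) + (-2) + (-4) + (-4) + (8)] = 8/8 = 1
  <chi_rho, chi_4> = (1/8)[1*(10)*conj(1) + 1*(-2)*conj(1) + 2*(2)*conj(-1) + 2*(-2)*conj(-1) + 2*(-4)*conj(1)]
      = (1/8)[(10) + (-2) + (-4) + (4) + (-8)] = 0/8 = 0
  <chi_rho, chi_5> = (1/8)[1*(10)*conj(2) + 1*(-2)*conj(-2) + 2*(2)*conj(0) + 2*(-2)*conj(0) + 2*(-4)*conj(0)]
      = (1/8)[(20) + (4) + (0) + (0) + (0)] = 24/8 = 3
Dimension check: dim(rho) = sum (mult * dim) = 0*1 + 3*1 + 1*1 + 0*1 + 3*2 = 10 = chi_rho(e) = 10.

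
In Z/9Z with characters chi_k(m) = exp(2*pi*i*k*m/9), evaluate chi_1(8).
chi_1(8) = zeta_9^8 = exp(-2*I*pi/9)

chi_1(8) = zeta_9^(1*8) = zeta_9^8. Since zeta_9^9 = 1, this equals zeta_9^8 = exp(2*pi*i*8/9) = exp(-2*I*pi/9).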